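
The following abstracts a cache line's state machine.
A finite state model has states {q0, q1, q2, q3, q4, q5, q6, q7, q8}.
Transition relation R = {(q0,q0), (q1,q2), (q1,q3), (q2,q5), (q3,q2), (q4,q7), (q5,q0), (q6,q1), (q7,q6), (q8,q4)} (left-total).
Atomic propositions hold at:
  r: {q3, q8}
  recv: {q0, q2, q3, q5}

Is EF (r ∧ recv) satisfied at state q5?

Sat(r ∧ recv) = {q3}
EF (r ∧ recv): least fixpoint, start Z0 = {q3}, add states with some successor in Z. Z1 = {q1, q3}; Z2 = {q1, q3, q6}; Z3 = {q1, q3, q6, q7}; Z4 = {q1, q3, q4, q6, q7}; Z5 = {q1, q3, q4, q6, q7, q8}; fixed.
Sat(EF (r ∧ recv)) = {q1, q3, q4, q6, q7, q8}
q5 ∉ Sat(EF (r ∧ recv)) = {q1, q3, q4, q6, q7, q8}, so the formula does not hold at q5.

No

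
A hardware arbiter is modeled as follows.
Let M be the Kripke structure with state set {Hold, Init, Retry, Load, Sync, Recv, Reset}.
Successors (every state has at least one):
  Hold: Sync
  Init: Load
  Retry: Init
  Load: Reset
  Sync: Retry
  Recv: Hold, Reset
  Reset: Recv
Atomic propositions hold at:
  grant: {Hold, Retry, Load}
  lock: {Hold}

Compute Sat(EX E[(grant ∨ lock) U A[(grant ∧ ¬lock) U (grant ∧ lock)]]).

Sat(grant ∨ lock) = {Hold, Retry, Load}
Sat(¬lock) = {Init, Retry, Load, Sync, Recv, Reset}
Sat(grant ∧ ¬lock) = {Retry, Load}
Sat(grant ∧ lock) = {Hold}
A[(grant ∧ ¬lock) U (grant ∧ lock)]: least fixpoint, start Z0 = Sat((grant ∧ lock)) = {Hold}, add states in Sat(grant ∧ ¬lock) with every successor in Z. Already a fixed point.
Sat(A[(grant ∧ ¬lock) U (grant ∧ lock)]) = {Hold}
E[(grant ∨ lock) U A[(grant ∧ ¬lock) U (grant ∧ lock)]]: least fixpoint, start Z0 = Sat(A[(grant ∧ ¬lock) U (grant ∧ lock)]) = {Hold}, add states in Sat(grant ∨ lock) with some successor in Z. Already a fixed point.
Sat(E[(grant ∨ lock) U A[(grant ∧ ¬lock) U (grant ∧ lock)]]) = {Hold}
Sat(EX E[(grant ∨ lock) U A[(grant ∧ ¬lock) U (grant ∧ lock)]]) = {s : some successor in {Hold}} = {Recv}

{Recv}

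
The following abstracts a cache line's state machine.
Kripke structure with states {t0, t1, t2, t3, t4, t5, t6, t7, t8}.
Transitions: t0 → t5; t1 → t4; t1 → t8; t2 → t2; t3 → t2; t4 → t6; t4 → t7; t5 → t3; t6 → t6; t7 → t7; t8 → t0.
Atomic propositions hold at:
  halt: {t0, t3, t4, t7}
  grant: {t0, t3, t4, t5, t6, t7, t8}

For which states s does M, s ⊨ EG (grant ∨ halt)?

{t4, t6, t7}

Sat(grant ∨ halt) = {t0, t3, t4, t5, t6, t7, t8}
EG (grant ∨ halt): greatest fixpoint, start Z0 = {t0, t3, t4, t5, t6, t7, t8}, keep only states in Sat with some successor in Z. Z1 = {t0, t4, t5, t6, t7, t8}; Z2 = {t0, t4, t6, t7, t8}; Z3 = {t4, t6, t7, t8}; Z4 = {t4, t6, t7}; fixed.
Sat(EG (grant ∨ halt)) = {t4, t6, t7}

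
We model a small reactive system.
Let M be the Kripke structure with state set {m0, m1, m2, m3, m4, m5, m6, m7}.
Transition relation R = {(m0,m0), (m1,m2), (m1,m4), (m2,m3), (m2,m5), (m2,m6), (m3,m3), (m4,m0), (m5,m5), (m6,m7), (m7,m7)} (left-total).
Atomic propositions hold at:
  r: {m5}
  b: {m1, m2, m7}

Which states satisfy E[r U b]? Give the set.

{m1, m2, m7}

E[r U b]: least fixpoint, start Z0 = Sat(b) = {m1, m2, m7}, add states in Sat(r) with some successor in Z. Already a fixed point.
Sat(E[r U b]) = {m1, m2, m7}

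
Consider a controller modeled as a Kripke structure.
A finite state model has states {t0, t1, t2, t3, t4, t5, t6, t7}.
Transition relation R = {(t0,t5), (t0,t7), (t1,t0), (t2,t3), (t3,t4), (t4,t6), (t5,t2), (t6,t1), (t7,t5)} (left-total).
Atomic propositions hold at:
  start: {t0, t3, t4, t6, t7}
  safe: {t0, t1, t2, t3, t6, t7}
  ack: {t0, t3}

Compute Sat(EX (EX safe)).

{t0, t1, t3, t4, t5, t6, t7}

Sat(EX safe) = {s : some successor in {t0, t1, t2, t3, t6, t7}} = {t0, t1, t2, t4, t5, t6}
Sat(EX (EX safe)) = {s : some successor in {t0, t1, t2, t4, t5, t6}} = {t0, t1, t3, t4, t5, t6, t7}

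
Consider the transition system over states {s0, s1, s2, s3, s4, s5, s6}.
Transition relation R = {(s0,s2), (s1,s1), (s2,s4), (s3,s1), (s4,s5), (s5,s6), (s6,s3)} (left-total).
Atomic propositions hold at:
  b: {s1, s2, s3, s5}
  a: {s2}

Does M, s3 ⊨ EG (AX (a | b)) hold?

Yes

Sat(a | b) = {s1, s2, s3, s5}
Sat(AX (a | b)) = {s : every successor in {s1, s2, s3, s5}} = {s0, s1, s3, s4, s6}
EG (AX (a | b)): greatest fixpoint, start Z0 = {s0, s1, s3, s4, s6}, keep only states in Sat with some successor in Z. Z1 = {s1, s3, s6}; fixed.
Sat(EG (AX (a | b))) = {s1, s3, s6}
s3 ∈ Sat(EG (AX (a | b))) = {s1, s3, s6}, so the formula holds at s3.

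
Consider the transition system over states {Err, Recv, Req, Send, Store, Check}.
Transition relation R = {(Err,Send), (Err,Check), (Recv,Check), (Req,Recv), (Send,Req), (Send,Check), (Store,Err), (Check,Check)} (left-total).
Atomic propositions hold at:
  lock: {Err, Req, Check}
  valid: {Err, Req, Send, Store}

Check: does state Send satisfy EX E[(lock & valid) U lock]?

Sat(lock & valid) = {Err, Req}
E[(lock & valid) U lock]: least fixpoint, start Z0 = Sat(lock) = {Err, Req, Check}, add states in Sat(lock & valid) with some successor in Z. Already a fixed point.
Sat(E[(lock & valid) U lock]) = {Err, Req, Check}
Sat(EX E[(lock & valid) U lock]) = {s : some successor in {Err, Req, Check}} = {Err, Recv, Send, Store, Check}
Send ∈ Sat(EX E[(lock & valid) U lock]) = {Err, Recv, Send, Store, Check}, so the formula holds at Send.

Yes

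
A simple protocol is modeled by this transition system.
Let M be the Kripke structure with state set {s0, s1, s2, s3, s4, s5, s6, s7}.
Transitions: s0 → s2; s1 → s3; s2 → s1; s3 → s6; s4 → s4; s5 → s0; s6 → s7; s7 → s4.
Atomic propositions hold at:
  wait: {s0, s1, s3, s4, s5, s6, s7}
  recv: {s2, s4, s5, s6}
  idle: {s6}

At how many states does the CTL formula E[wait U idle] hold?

3

E[wait U idle]: least fixpoint, start Z0 = Sat(idle) = {s6}, add states in Sat(wait) with some successor in Z. Z1 = {s3, s6}; Z2 = {s1, s3, s6}; fixed.
Sat(E[wait U idle]) = {s1, s3, s6}
|Sat(E[wait U idle])| = |{s1, s3, s6}| = 3.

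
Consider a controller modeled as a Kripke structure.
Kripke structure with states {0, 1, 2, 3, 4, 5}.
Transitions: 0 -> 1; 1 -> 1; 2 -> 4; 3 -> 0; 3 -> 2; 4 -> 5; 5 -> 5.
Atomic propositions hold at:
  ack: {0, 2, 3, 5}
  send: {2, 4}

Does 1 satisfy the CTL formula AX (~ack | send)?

Yes

Sat(~ack) = {1, 4}
Sat(~ack | send) = {1, 2, 4}
Sat(AX (~ack | send)) = {s : every successor in {1, 2, 4}} = {0, 1, 2}
1 ∈ Sat(AX (~ack | send)) = {0, 1, 2}, so the formula holds at 1.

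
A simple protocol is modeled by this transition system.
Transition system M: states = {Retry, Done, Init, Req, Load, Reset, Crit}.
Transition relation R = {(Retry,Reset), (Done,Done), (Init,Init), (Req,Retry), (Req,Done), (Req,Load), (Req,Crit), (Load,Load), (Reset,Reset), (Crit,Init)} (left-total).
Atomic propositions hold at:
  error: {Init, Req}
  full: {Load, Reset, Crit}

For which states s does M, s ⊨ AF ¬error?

{Retry, Done, Req, Load, Reset, Crit}

Sat(¬error) = {Retry, Done, Load, Reset, Crit}
AF ¬error: least fixpoint, start Z0 = {Retry, Done, Load, Reset, Crit}, add states with every successor in Z. Z1 = {Retry, Done, Req, Load, Reset, Crit}; fixed.
Sat(AF ¬error) = {Retry, Done, Req, Load, Reset, Crit}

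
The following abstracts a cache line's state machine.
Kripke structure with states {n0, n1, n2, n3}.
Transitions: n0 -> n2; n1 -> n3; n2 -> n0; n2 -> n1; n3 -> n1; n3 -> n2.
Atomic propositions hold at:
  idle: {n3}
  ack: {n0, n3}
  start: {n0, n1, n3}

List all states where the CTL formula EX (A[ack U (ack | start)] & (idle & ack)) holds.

{n1}

Sat(ack | start) = {n0, n1, n3}
A[ack U (ack | start)]: least fixpoint, start Z0 = Sat((ack | start)) = {n0, n1, n3}, add states in Sat(ack) with every successor in Z. Already a fixed point.
Sat(A[ack U (ack | start)]) = {n0, n1, n3}
Sat(idle & ack) = {n3}
Sat(A[ack U (ack | start)] & (idle & ack)) = {n3}
Sat(EX (A[ack U (ack | start)] & (idle & ack))) = {s : some successor in {n3}} = {n1}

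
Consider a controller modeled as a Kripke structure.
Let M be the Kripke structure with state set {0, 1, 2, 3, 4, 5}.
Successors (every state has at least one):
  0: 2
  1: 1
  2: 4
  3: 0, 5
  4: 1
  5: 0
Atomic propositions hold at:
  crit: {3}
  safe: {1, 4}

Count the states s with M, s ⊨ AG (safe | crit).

2

Sat(safe | crit) = {1, 3, 4}
AG (safe | crit): greatest fixpoint, start Z0 = {1, 3, 4}, keep only states in Sat with every successor in Z. Z1 = {1, 4}; fixed.
Sat(AG (safe | crit)) = {1, 4}
|Sat(AG (safe | crit))| = |{1, 4}| = 2.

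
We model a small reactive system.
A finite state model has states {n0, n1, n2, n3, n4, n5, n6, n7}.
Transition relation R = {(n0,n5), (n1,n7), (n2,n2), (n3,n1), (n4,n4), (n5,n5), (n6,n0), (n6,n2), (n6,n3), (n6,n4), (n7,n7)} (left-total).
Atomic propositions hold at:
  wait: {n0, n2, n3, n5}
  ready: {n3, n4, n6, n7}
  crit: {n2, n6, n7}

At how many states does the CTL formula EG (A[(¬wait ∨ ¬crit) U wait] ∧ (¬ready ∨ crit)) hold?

3

Sat(¬wait) = {n1, n4, n6, n7}
Sat(¬crit) = {n0, n1, n3, n4, n5}
Sat(¬wait ∨ ¬crit) = {n0, n1, n3, n4, n5, n6, n7}
A[(¬wait ∨ ¬crit) U wait]: least fixpoint, start Z0 = Sat(wait) = {n0, n2, n3, n5}, add states in Sat(¬wait ∨ ¬crit) with every successor in Z. Already a fixed point.
Sat(A[(¬wait ∨ ¬crit) U wait]) = {n0, n2, n3, n5}
Sat(¬ready) = {n0, n1, n2, n5}
Sat(¬ready ∨ crit) = {n0, n1, n2, n5, n6, n7}
Sat(A[(¬wait ∨ ¬crit) U wait] ∧ (¬ready ∨ crit)) = {n0, n2, n5}
EG (A[(¬wait ∨ ¬crit) U wait] ∧ (¬ready ∨ crit)): greatest fixpoint, start Z0 = {n0, n2, n5}, keep only states in Sat with some successor in Z. Already a fixed point.
Sat(EG (A[(¬wait ∨ ¬crit) U wait] ∧ (¬ready ∨ crit))) = {n0, n2, n5}
|Sat(EG (A[(¬wait ∨ ¬crit) U wait] ∧ (¬ready ∨ crit)))| = |{n0, n2, n5}| = 3.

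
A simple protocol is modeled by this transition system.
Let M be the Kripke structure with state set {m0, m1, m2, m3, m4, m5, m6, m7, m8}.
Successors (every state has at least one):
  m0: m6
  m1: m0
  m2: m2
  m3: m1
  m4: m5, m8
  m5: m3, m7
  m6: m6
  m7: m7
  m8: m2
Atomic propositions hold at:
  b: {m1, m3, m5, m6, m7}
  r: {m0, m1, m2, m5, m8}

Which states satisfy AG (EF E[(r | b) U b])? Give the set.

Sat(r | b) = {m0, m1, m2, m3, m5, m6, m7, m8}
E[(r | b) U b]: least fixpoint, start Z0 = Sat(b) = {m1, m3, m5, m6, m7}, add states in Sat(r | b) with some successor in Z. Z1 = {m0, m1, m3, m5, m6, m7}; fixed.
Sat(E[(r | b) U b]) = {m0, m1, m3, m5, m6, m7}
EF E[(r | b) U b]: least fixpoint, start Z0 = {m0, m1, m3, m5, m6, m7}, add states with some successor in Z. Z1 = {m0, m1, m3, m4, m5, m6, m7}; fixed.
Sat(EF E[(r | b) U b]) = {m0, m1, m3, m4, m5, m6, m7}
AG (EF E[(r | b) U b]): greatest fixpoint, start Z0 = {m0, m1, m3, m4, m5, m6, m7}, keep only states in Sat with every successor in Z. Z1 = {m0, m1, m3, m5, m6, m7}; fixed.
Sat(AG (EF E[(r | b) U b])) = {m0, m1, m3, m5, m6, m7}

{m0, m1, m3, m5, m6, m7}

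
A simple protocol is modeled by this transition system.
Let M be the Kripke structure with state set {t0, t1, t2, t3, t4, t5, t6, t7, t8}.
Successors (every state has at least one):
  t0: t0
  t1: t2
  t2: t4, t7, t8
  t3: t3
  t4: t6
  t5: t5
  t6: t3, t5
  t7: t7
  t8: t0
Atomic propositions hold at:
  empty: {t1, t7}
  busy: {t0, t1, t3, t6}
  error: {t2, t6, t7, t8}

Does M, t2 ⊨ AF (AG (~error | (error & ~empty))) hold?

No

Sat(~error) = {t0, t1, t3, t4, t5}
Sat(~empty) = {t0, t2, t3, t4, t5, t6, t8}
Sat(error & ~empty) = {t2, t6, t8}
Sat(~error | (error & ~empty)) = {t0, t1, t2, t3, t4, t5, t6, t8}
AG (~error | (error & ~empty)): greatest fixpoint, start Z0 = {t0, t1, t2, t3, t4, t5, t6, t8}, keep only states in Sat with every successor in Z. Z1 = {t0, t1, t3, t4, t5, t6, t8}; Z2 = {t0, t3, t4, t5, t6, t8}; fixed.
Sat(AG (~error | (error & ~empty))) = {t0, t3, t4, t5, t6, t8}
AF (AG (~error | (error & ~empty))): least fixpoint, start Z0 = {t0, t3, t4, t5, t6, t8}, add states with every successor in Z. Already a fixed point.
Sat(AF (AG (~error | (error & ~empty)))) = {t0, t3, t4, t5, t6, t8}
t2 ∉ Sat(AF (AG (~error | (error & ~empty)))) = {t0, t3, t4, t5, t6, t8}, so the formula does not hold at t2.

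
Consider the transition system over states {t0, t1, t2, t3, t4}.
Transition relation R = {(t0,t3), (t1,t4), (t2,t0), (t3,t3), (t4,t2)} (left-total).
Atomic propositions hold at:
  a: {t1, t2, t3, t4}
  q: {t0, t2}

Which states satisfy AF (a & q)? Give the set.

{t1, t2, t4}

Sat(a & q) = {t2}
AF (a & q): least fixpoint, start Z0 = {t2}, add states with every successor in Z. Z1 = {t2, t4}; Z2 = {t1, t2, t4}; fixed.
Sat(AF (a & q)) = {t1, t2, t4}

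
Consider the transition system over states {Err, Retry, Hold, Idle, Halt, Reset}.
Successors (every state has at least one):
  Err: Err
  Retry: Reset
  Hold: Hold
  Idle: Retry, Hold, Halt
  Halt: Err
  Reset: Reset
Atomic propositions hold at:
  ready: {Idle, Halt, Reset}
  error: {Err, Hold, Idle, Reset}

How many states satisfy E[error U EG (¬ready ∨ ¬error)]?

4

Sat(¬ready) = {Err, Retry, Hold}
Sat(¬error) = {Retry, Halt}
Sat(¬ready ∨ ¬error) = {Err, Retry, Hold, Halt}
EG (¬ready ∨ ¬error): greatest fixpoint, start Z0 = {Err, Retry, Hold, Halt}, keep only states in Sat with some successor in Z. Z1 = {Err, Hold, Halt}; fixed.
Sat(EG (¬ready ∨ ¬error)) = {Err, Hold, Halt}
E[error U EG (¬ready ∨ ¬error)]: least fixpoint, start Z0 = Sat(EG (¬ready ∨ ¬error)) = {Err, Hold, Halt}, add states in Sat(error) with some successor in Z. Z1 = {Err, Hold, Idle, Halt}; fixed.
Sat(E[error U EG (¬ready ∨ ¬error)]) = {Err, Hold, Idle, Halt}
|Sat(E[error U EG (¬ready ∨ ¬error)])| = |{Err, Hold, Idle, Halt}| = 4.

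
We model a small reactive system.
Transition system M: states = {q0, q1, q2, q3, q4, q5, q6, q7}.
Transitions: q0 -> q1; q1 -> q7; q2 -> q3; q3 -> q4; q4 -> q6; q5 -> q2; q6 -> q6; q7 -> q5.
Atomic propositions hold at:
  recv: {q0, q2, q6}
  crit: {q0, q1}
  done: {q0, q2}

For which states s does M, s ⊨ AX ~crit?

Sat(~crit) = {q2, q3, q4, q5, q6, q7}
Sat(AX ~crit) = {s : every successor in {q2, q3, q4, q5, q6, q7}} = {q1, q2, q3, q4, q5, q6, q7}

{q1, q2, q3, q4, q5, q6, q7}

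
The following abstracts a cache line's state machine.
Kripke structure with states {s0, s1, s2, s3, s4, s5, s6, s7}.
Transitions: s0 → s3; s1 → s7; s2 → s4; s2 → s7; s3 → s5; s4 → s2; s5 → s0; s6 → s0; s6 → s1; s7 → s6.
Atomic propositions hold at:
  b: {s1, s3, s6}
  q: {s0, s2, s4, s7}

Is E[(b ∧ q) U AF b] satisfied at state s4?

No

Sat(b ∧ q) = ∅
AF b: least fixpoint, start Z0 = {s1, s3, s6}, add states with every successor in Z. Z1 = {s0, s1, s3, s6, s7}; Z2 = {s0, s1, s3, s5, s6, s7}; fixed.
Sat(AF b) = {s0, s1, s3, s5, s6, s7}
E[(b ∧ q) U AF b]: least fixpoint, start Z0 = Sat(AF b) = {s0, s1, s3, s5, s6, s7}, add states in Sat(b ∧ q) with some successor in Z. Already a fixed point.
Sat(E[(b ∧ q) U AF b]) = {s0, s1, s3, s5, s6, s7}
s4 ∉ Sat(E[(b ∧ q) U AF b]) = {s0, s1, s3, s5, s6, s7}, so the formula does not hold at s4.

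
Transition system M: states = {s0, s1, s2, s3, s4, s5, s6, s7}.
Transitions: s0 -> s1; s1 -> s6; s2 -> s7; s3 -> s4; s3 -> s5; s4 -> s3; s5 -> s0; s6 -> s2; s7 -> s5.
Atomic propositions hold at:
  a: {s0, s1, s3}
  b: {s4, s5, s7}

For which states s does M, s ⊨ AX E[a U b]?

{s2, s3, s4, s7}

E[a U b]: least fixpoint, start Z0 = Sat(b) = {s4, s5, s7}, add states in Sat(a) with some successor in Z. Z1 = {s3, s4, s5, s7}; fixed.
Sat(E[a U b]) = {s3, s4, s5, s7}
Sat(AX E[a U b]) = {s : every successor in {s3, s4, s5, s7}} = {s2, s3, s4, s7}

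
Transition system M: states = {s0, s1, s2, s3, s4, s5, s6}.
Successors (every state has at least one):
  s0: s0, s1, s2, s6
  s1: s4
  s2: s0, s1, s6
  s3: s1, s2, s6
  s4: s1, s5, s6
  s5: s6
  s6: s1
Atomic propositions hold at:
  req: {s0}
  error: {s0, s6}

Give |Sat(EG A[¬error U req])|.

Sat(¬error) = {s1, s2, s3, s4, s5}
A[¬error U req]: least fixpoint, start Z0 = Sat(req) = {s0}, add states in Sat(¬error) with every successor in Z. Already a fixed point.
Sat(A[¬error U req]) = {s0}
EG A[¬error U req]: greatest fixpoint, start Z0 = {s0}, keep only states in Sat with some successor in Z. Already a fixed point.
Sat(EG A[¬error U req]) = {s0}
|Sat(EG A[¬error U req])| = |{s0}| = 1.

1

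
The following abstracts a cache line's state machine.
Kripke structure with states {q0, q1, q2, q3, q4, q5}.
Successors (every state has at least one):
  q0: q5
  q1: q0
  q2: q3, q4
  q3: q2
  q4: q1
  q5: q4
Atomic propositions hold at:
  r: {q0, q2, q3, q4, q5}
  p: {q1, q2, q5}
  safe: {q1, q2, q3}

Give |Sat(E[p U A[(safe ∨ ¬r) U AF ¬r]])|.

5

Sat(¬r) = {q1}
Sat(safe ∨ ¬r) = {q1, q2, q3}
AF ¬r: least fixpoint, start Z0 = {q1}, add states with every successor in Z. Z1 = {q1, q4}; Z2 = {q1, q4, q5}; Z3 = {q0, q1, q4, q5}; fixed.
Sat(AF ¬r) = {q0, q1, q4, q5}
A[(safe ∨ ¬r) U AF ¬r]: least fixpoint, start Z0 = Sat(AF ¬r) = {q0, q1, q4, q5}, add states in Sat(safe ∨ ¬r) with every successor in Z. Already a fixed point.
Sat(A[(safe ∨ ¬r) U AF ¬r]) = {q0, q1, q4, q5}
E[p U A[(safe ∨ ¬r) U AF ¬r]]: least fixpoint, start Z0 = Sat(A[(safe ∨ ¬r) U AF ¬r]) = {q0, q1, q4, q5}, add states in Sat(p) with some successor in Z. Z1 = {q0, q1, q2, q4, q5}; fixed.
Sat(E[p U A[(safe ∨ ¬r) U AF ¬r]]) = {q0, q1, q2, q4, q5}
|Sat(E[p U A[(safe ∨ ¬r) U AF ¬r]])| = |{q0, q1, q2, q4, q5}| = 5.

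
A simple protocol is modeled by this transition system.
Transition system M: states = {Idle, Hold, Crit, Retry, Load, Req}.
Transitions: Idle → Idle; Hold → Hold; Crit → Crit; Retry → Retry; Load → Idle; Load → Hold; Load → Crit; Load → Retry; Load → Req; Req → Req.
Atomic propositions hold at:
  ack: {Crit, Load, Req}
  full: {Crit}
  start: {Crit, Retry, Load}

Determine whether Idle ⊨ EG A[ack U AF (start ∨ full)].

No

Sat(start ∨ full) = {Crit, Retry, Load}
AF (start ∨ full): least fixpoint, start Z0 = {Crit, Retry, Load}, add states with every successor in Z. Already a fixed point.
Sat(AF (start ∨ full)) = {Crit, Retry, Load}
A[ack U AF (start ∨ full)]: least fixpoint, start Z0 = Sat(AF (start ∨ full)) = {Crit, Retry, Load}, add states in Sat(ack) with every successor in Z. Already a fixed point.
Sat(A[ack U AF (start ∨ full)]) = {Crit, Retry, Load}
EG A[ack U AF (start ∨ full)]: greatest fixpoint, start Z0 = {Crit, Retry, Load}, keep only states in Sat with some successor in Z. Already a fixed point.
Sat(EG A[ack U AF (start ∨ full)]) = {Crit, Retry, Load}
Idle ∉ Sat(EG A[ack U AF (start ∨ full)]) = {Crit, Retry, Load}, so the formula does not hold at Idle.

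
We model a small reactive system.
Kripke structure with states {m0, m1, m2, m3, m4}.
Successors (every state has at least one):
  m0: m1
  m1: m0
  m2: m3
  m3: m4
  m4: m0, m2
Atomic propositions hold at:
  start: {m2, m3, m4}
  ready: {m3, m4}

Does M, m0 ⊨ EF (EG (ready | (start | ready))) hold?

Sat(start | ready) = {m2, m3, m4}
Sat(ready | (start | ready)) = {m2, m3, m4}
EG (ready | (start | ready)): greatest fixpoint, start Z0 = {m2, m3, m4}, keep only states in Sat with some successor in Z. Already a fixed point.
Sat(EG (ready | (start | ready))) = {m2, m3, m4}
EF (EG (ready | (start | ready))): least fixpoint, start Z0 = {m2, m3, m4}, add states with some successor in Z. Already a fixed point.
Sat(EF (EG (ready | (start | ready)))) = {m2, m3, m4}
m0 ∉ Sat(EF (EG (ready | (start | ready)))) = {m2, m3, m4}, so the formula does not hold at m0.

No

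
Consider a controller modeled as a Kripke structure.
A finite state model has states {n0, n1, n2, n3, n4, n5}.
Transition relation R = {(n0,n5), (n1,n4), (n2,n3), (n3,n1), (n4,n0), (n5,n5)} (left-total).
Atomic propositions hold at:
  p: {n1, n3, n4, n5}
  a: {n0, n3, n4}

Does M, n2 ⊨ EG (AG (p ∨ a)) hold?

Sat(p ∨ a) = {n0, n1, n3, n4, n5}
AG (p ∨ a): greatest fixpoint, start Z0 = {n0, n1, n3, n4, n5}, keep only states in Sat with every successor in Z. Already a fixed point.
Sat(AG (p ∨ a)) = {n0, n1, n3, n4, n5}
EG (AG (p ∨ a)): greatest fixpoint, start Z0 = {n0, n1, n3, n4, n5}, keep only states in Sat with some successor in Z. Already a fixed point.
Sat(EG (AG (p ∨ a))) = {n0, n1, n3, n4, n5}
n2 ∉ Sat(EG (AG (p ∨ a))) = {n0, n1, n3, n4, n5}, so the formula does not hold at n2.

No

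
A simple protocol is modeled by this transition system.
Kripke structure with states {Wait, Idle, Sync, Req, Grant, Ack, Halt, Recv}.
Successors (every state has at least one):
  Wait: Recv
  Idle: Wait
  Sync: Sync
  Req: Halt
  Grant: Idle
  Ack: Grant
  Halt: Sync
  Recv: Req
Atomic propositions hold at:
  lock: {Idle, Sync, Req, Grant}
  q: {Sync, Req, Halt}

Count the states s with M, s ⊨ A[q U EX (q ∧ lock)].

Sat(q ∧ lock) = {Sync, Req}
Sat(EX (q ∧ lock)) = {s : some successor in {Sync, Req}} = {Sync, Halt, Recv}
A[q U EX (q ∧ lock)]: least fixpoint, start Z0 = Sat(EX (q ∧ lock)) = {Sync, Halt, Recv}, add states in Sat(q) with every successor in Z. Z1 = {Sync, Req, Halt, Recv}; fixed.
Sat(A[q U EX (q ∧ lock)]) = {Sync, Req, Halt, Recv}
|Sat(A[q U EX (q ∧ lock)])| = |{Sync, Req, Halt, Recv}| = 4.

4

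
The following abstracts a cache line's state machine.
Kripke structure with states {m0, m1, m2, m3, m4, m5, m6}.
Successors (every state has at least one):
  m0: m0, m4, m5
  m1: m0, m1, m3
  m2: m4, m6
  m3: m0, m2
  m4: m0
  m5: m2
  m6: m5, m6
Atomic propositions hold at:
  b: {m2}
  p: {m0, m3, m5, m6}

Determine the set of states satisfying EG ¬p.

Sat(¬p) = {m1, m2, m4}
EG ¬p: greatest fixpoint, start Z0 = {m1, m2, m4}, keep only states in Sat with some successor in Z. Z1 = {m1, m2}; Z2 = {m1}; fixed.
Sat(EG ¬p) = {m1}

{m1}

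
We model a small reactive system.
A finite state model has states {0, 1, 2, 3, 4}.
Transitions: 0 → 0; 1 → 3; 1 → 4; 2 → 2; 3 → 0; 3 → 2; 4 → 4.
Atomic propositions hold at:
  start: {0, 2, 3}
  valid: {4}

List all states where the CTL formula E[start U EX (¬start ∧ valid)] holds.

{1, 4}

Sat(¬start) = {1, 4}
Sat(¬start ∧ valid) = {4}
Sat(EX (¬start ∧ valid)) = {s : some successor in {4}} = {1, 4}
E[start U EX (¬start ∧ valid)]: least fixpoint, start Z0 = Sat(EX (¬start ∧ valid)) = {1, 4}, add states in Sat(start) with some successor in Z. Already a fixed point.
Sat(E[start U EX (¬start ∧ valid)]) = {1, 4}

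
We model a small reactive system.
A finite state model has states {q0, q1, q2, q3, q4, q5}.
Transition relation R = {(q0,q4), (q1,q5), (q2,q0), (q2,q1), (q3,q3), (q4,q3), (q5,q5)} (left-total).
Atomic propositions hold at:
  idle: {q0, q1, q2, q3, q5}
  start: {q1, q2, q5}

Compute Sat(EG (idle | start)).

Sat(idle | start) = {q0, q1, q2, q3, q5}
EG (idle | start): greatest fixpoint, start Z0 = {q0, q1, q2, q3, q5}, keep only states in Sat with some successor in Z. Z1 = {q1, q2, q3, q5}; fixed.
Sat(EG (idle | start)) = {q1, q2, q3, q5}

{q1, q2, q3, q5}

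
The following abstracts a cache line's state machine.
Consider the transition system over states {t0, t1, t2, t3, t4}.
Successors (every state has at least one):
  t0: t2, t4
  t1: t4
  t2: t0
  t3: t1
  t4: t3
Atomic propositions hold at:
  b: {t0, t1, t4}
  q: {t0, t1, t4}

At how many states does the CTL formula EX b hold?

4

Sat(EX b) = {s : some successor in {t0, t1, t4}} = {t0, t1, t2, t3}
|Sat(EX b)| = |{t0, t1, t2, t3}| = 4.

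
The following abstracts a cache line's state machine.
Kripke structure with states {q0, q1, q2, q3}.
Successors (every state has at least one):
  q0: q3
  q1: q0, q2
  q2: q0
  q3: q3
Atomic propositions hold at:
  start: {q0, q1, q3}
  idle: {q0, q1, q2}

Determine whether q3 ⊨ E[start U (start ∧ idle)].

No

Sat(start ∧ idle) = {q0, q1}
E[start U (start ∧ idle)]: least fixpoint, start Z0 = Sat((start ∧ idle)) = {q0, q1}, add states in Sat(start) with some successor in Z. Already a fixed point.
Sat(E[start U (start ∧ idle)]) = {q0, q1}
q3 ∉ Sat(E[start U (start ∧ idle)]) = {q0, q1}, so the formula does not hold at q3.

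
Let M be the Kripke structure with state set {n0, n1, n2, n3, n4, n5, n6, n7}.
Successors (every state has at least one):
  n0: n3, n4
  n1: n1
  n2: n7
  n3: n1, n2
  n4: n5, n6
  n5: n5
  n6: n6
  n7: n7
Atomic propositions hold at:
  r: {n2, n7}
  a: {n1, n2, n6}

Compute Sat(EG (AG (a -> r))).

{n2, n5, n7}

Sat(a -> r) = {n0, n2, n3, n4, n5, n7}
AG (a -> r): greatest fixpoint, start Z0 = {n0, n2, n3, n4, n5, n7}, keep only states in Sat with every successor in Z. Z1 = {n0, n2, n5, n7}; Z2 = {n2, n5, n7}; fixed.
Sat(AG (a -> r)) = {n2, n5, n7}
EG (AG (a -> r)): greatest fixpoint, start Z0 = {n2, n5, n7}, keep only states in Sat with some successor in Z. Already a fixed point.
Sat(EG (AG (a -> r))) = {n2, n5, n7}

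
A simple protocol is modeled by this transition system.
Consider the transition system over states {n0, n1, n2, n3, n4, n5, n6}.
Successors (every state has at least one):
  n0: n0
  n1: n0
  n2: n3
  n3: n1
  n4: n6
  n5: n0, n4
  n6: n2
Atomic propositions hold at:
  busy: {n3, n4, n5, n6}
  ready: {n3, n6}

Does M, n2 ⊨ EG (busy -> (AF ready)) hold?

AF ready: least fixpoint, start Z0 = {n3, n6}, add states with every successor in Z. Z1 = {n2, n3, n4, n6}; fixed.
Sat(AF ready) = {n2, n3, n4, n6}
Sat(busy -> (AF ready)) = {n0, n1, n2, n3, n4, n6}
EG (busy -> (AF ready)): greatest fixpoint, start Z0 = {n0, n1, n2, n3, n4, n6}, keep only states in Sat with some successor in Z. Already a fixed point.
Sat(EG (busy -> (AF ready))) = {n0, n1, n2, n3, n4, n6}
n2 ∈ Sat(EG (busy -> (AF ready))) = {n0, n1, n2, n3, n4, n6}, so the formula holds at n2.

Yes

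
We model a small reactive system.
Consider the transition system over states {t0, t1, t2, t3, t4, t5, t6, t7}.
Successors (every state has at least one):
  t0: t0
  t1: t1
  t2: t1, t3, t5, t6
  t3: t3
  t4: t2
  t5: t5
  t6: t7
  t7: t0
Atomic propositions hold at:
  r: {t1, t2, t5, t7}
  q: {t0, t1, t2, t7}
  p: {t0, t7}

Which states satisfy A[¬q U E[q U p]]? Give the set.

Sat(¬q) = {t3, t4, t5, t6}
E[q U p]: least fixpoint, start Z0 = Sat(p) = {t0, t7}, add states in Sat(q) with some successor in Z. Already a fixed point.
Sat(E[q U p]) = {t0, t7}
A[¬q U E[q U p]]: least fixpoint, start Z0 = Sat(E[q U p]) = {t0, t7}, add states in Sat(¬q) with every successor in Z. Z1 = {t0, t6, t7}; fixed.
Sat(A[¬q U E[q U p]]) = {t0, t6, t7}

{t0, t6, t7}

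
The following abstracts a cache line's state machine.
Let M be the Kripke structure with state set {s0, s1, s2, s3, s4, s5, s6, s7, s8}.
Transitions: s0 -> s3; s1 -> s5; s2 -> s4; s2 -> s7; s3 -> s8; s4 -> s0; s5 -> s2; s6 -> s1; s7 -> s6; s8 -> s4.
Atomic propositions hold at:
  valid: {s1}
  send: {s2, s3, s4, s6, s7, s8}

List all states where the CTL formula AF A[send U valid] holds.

A[send U valid]: least fixpoint, start Z0 = Sat(valid) = {s1}, add states in Sat(send) with every successor in Z. Z1 = {s1, s6}; Z2 = {s1, s6, s7}; fixed.
Sat(A[send U valid]) = {s1, s6, s7}
AF A[send U valid]: least fixpoint, start Z0 = {s1, s6, s7}, add states with every successor in Z. Already a fixed point.
Sat(AF A[send U valid]) = {s1, s6, s7}

{s1, s6, s7}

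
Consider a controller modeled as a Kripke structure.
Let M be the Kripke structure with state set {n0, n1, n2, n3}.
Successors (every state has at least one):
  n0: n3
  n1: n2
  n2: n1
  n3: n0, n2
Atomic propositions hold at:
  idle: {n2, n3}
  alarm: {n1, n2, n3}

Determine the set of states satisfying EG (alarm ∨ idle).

Sat(alarm ∨ idle) = {n1, n2, n3}
EG (alarm ∨ idle): greatest fixpoint, start Z0 = {n1, n2, n3}, keep only states in Sat with some successor in Z. Already a fixed point.
Sat(EG (alarm ∨ idle)) = {n1, n2, n3}

{n1, n2, n3}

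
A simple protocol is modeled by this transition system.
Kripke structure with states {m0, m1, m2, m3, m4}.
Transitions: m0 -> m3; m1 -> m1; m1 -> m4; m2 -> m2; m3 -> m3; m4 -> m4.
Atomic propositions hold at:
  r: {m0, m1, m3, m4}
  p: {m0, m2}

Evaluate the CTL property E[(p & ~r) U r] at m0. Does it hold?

Yes

Sat(~r) = {m2}
Sat(p & ~r) = {m2}
E[(p & ~r) U r]: least fixpoint, start Z0 = Sat(r) = {m0, m1, m3, m4}, add states in Sat(p & ~r) with some successor in Z. Already a fixed point.
Sat(E[(p & ~r) U r]) = {m0, m1, m3, m4}
m0 ∈ Sat(E[(p & ~r) U r]) = {m0, m1, m3, m4}, so the formula holds at m0.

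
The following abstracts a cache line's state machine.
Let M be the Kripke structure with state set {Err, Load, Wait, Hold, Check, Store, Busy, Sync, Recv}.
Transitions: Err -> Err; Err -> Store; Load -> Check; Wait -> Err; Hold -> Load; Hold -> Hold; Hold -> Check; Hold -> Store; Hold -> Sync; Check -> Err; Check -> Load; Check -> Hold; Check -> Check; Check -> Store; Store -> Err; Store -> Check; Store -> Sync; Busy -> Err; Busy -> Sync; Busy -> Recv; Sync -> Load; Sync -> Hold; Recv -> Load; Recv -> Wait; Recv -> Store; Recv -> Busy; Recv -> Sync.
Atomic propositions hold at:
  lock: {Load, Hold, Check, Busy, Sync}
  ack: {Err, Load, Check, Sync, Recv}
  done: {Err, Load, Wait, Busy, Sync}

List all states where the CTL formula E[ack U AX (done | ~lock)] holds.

Sat(~lock) = {Err, Wait, Store, Recv}
Sat(done | ~lock) = {Err, Load, Wait, Store, Busy, Sync, Recv}
Sat(AX (done | ~lock)) = {s : every successor in {Err, Load, Wait, Store, Busy, Sync, Recv}} = {Err, Wait, Busy, Recv}
E[ack U AX (done | ~lock)]: least fixpoint, start Z0 = Sat(AX (done | ~lock)) = {Err, Wait, Busy, Recv}, add states in Sat(ack) with some successor in Z. Z1 = {Err, Wait, Check, Busy, Recv}; Z2 = {Err, Load, Wait, Check, Busy, Recv}; Z3 = {Err, Load, Wait, Check, Busy, Sync, Recv}; fixed.
Sat(E[ack U AX (done | ~lock)]) = {Err, Load, Wait, Check, Busy, Sync, Recv}

{Err, Load, Wait, Check, Busy, Sync, Recv}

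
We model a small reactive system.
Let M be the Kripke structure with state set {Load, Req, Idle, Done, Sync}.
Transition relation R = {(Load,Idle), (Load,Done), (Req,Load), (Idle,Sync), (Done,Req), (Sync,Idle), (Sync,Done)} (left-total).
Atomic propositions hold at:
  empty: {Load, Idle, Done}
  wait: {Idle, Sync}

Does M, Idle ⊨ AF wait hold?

AF wait: least fixpoint, start Z0 = {Idle, Sync}, add states with every successor in Z. Already a fixed point.
Sat(AF wait) = {Idle, Sync}
Idle ∈ Sat(AF wait) = {Idle, Sync}, so the formula holds at Idle.

Yes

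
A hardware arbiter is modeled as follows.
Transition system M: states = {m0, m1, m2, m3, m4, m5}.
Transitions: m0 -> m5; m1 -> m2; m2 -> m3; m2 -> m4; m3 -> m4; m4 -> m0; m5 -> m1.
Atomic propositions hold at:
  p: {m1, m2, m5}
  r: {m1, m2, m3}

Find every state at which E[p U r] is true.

E[p U r]: least fixpoint, start Z0 = Sat(r) = {m1, m2, m3}, add states in Sat(p) with some successor in Z. Z1 = {m1, m2, m3, m5}; fixed.
Sat(E[p U r]) = {m1, m2, m3, m5}

{m1, m2, m3, m5}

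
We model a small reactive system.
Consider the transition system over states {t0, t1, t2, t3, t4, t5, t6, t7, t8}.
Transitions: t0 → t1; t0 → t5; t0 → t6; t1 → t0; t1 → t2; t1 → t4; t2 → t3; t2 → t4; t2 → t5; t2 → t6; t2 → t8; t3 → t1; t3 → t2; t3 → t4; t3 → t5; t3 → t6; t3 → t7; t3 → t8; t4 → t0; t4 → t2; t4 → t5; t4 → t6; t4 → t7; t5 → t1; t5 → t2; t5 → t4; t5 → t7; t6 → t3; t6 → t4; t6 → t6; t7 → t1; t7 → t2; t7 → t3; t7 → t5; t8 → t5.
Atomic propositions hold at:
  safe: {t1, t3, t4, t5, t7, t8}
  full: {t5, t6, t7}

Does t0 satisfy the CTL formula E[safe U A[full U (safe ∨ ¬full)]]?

Sat(¬full) = {t0, t1, t2, t3, t4, t8}
Sat(safe ∨ ¬full) = {t0, t1, t2, t3, t4, t5, t7, t8}
A[full U (safe ∨ ¬full)]: least fixpoint, start Z0 = Sat((safe ∨ ¬full)) = {t0, t1, t2, t3, t4, t5, t7, t8}, add states in Sat(full) with every successor in Z. Already a fixed point.
Sat(A[full U (safe ∨ ¬full)]) = {t0, t1, t2, t3, t4, t5, t7, t8}
E[safe U A[full U (safe ∨ ¬full)]]: least fixpoint, start Z0 = Sat(A[full U (safe ∨ ¬full)]) = {t0, t1, t2, t3, t4, t5, t7, t8}, add states in Sat(safe) with some successor in Z. Already a fixed point.
Sat(E[safe U A[full U (safe ∨ ¬full)]]) = {t0, t1, t2, t3, t4, t5, t7, t8}
t0 ∈ Sat(E[safe U A[full U (safe ∨ ¬full)]]) = {t0, t1, t2, t3, t4, t5, t7, t8}, so the formula holds at t0.

Yes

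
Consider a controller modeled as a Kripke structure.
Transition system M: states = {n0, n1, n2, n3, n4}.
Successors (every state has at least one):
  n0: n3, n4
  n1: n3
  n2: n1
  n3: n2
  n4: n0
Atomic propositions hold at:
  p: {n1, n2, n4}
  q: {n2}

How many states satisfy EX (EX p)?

4

Sat(EX p) = {s : some successor in {n1, n2, n4}} = {n0, n2, n3}
Sat(EX (EX p)) = {s : some successor in {n0, n2, n3}} = {n0, n1, n3, n4}
|Sat(EX (EX p))| = |{n0, n1, n3, n4}| = 4.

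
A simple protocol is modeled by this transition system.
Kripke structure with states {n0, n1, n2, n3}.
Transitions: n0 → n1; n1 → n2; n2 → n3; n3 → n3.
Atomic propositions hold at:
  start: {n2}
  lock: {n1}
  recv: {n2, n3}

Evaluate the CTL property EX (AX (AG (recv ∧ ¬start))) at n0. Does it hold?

No

Sat(¬start) = {n0, n1, n3}
Sat(recv ∧ ¬start) = {n3}
AG (recv ∧ ¬start): greatest fixpoint, start Z0 = {n3}, keep only states in Sat with every successor in Z. Already a fixed point.
Sat(AG (recv ∧ ¬start)) = {n3}
Sat(AX (AG (recv ∧ ¬start))) = {s : every successor in {n3}} = {n2, n3}
Sat(EX (AX (AG (recv ∧ ¬start)))) = {s : some successor in {n2, n3}} = {n1, n2, n3}
n0 ∉ Sat(EX (AX (AG (recv ∧ ¬start)))) = {n1, n2, n3}, so the formula does not hold at n0.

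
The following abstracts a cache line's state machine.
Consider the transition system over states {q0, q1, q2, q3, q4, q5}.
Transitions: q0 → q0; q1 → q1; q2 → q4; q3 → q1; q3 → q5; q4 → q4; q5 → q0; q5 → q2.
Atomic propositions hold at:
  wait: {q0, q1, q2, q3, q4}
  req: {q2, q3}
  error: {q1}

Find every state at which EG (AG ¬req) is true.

{q0, q1, q4}

Sat(¬req) = {q0, q1, q4, q5}
AG ¬req: greatest fixpoint, start Z0 = {q0, q1, q4, q5}, keep only states in Sat with every successor in Z. Z1 = {q0, q1, q4}; fixed.
Sat(AG ¬req) = {q0, q1, q4}
EG (AG ¬req): greatest fixpoint, start Z0 = {q0, q1, q4}, keep only states in Sat with some successor in Z. Already a fixed point.
Sat(EG (AG ¬req)) = {q0, q1, q4}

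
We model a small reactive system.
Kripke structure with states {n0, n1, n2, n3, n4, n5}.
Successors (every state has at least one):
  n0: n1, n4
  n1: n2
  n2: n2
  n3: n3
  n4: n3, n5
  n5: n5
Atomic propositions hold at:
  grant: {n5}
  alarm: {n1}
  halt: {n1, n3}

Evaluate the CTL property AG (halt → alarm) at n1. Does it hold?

Yes

Sat(halt → alarm) = {n0, n1, n2, n4, n5}
AG (halt → alarm): greatest fixpoint, start Z0 = {n0, n1, n2, n4, n5}, keep only states in Sat with every successor in Z. Z1 = {n0, n1, n2, n5}; Z2 = {n1, n2, n5}; fixed.
Sat(AG (halt → alarm)) = {n1, n2, n5}
n1 ∈ Sat(AG (halt → alarm)) = {n1, n2, n5}, so the formula holds at n1.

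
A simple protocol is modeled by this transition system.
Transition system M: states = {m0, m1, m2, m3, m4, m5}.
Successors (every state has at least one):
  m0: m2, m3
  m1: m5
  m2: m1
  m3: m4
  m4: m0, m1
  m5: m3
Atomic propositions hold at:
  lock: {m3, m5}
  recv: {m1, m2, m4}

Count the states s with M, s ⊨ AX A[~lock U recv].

2

Sat(~lock) = {m0, m1, m2, m4}
A[~lock U recv]: least fixpoint, start Z0 = Sat(recv) = {m1, m2, m4}, add states in Sat(~lock) with every successor in Z. Already a fixed point.
Sat(A[~lock U recv]) = {m1, m2, m4}
Sat(AX A[~lock U recv]) = {s : every successor in {m1, m2, m4}} = {m2, m3}
|Sat(AX A[~lock U recv])| = |{m2, m3}| = 2.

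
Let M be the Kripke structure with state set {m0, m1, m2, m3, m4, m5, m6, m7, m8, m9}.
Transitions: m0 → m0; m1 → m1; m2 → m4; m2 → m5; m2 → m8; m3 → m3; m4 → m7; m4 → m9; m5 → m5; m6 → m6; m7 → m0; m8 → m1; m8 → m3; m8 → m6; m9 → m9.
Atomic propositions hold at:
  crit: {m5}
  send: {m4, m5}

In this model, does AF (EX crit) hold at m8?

No

Sat(EX crit) = {s : some successor in {m5}} = {m2, m5}
AF (EX crit): least fixpoint, start Z0 = {m2, m5}, add states with every successor in Z. Already a fixed point.
Sat(AF (EX crit)) = {m2, m5}
m8 ∉ Sat(AF (EX crit)) = {m2, m5}, so the formula does not hold at m8.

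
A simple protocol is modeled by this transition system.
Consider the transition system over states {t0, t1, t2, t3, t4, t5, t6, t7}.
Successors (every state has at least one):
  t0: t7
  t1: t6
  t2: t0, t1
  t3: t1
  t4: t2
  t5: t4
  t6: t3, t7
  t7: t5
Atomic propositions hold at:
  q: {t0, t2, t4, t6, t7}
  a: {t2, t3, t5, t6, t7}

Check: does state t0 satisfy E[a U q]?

E[a U q]: least fixpoint, start Z0 = Sat(q) = {t0, t2, t4, t6, t7}, add states in Sat(a) with some successor in Z. Z1 = {t0, t2, t4, t5, t6, t7}; fixed.
Sat(E[a U q]) = {t0, t2, t4, t5, t6, t7}
t0 ∈ Sat(E[a U q]) = {t0, t2, t4, t5, t6, t7}, so the formula holds at t0.

Yes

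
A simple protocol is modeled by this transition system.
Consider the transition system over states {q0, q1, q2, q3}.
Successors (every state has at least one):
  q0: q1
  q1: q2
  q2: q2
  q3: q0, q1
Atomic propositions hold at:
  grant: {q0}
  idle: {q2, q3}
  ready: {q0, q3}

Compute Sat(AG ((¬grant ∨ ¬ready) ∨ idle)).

{q1, q2}

Sat(¬grant) = {q1, q2, q3}
Sat(¬ready) = {q1, q2}
Sat(¬grant ∨ ¬ready) = {q1, q2, q3}
Sat((¬grant ∨ ¬ready) ∨ idle) = {q1, q2, q3}
AG ((¬grant ∨ ¬ready) ∨ idle): greatest fixpoint, start Z0 = {q1, q2, q3}, keep only states in Sat with every successor in Z. Z1 = {q1, q2}; fixed.
Sat(AG ((¬grant ∨ ¬ready) ∨ idle)) = {q1, q2}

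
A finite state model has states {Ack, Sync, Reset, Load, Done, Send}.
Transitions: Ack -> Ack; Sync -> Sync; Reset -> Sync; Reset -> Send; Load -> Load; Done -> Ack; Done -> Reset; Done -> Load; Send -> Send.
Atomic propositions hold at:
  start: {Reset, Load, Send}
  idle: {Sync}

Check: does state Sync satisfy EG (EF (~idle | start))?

Sat(~idle) = {Ack, Reset, Load, Done, Send}
Sat(~idle | start) = {Ack, Reset, Load, Done, Send}
EF (~idle | start): least fixpoint, start Z0 = {Ack, Reset, Load, Done, Send}, add states with some successor in Z. Already a fixed point.
Sat(EF (~idle | start)) = {Ack, Reset, Load, Done, Send}
EG (EF (~idle | start)): greatest fixpoint, start Z0 = {Ack, Reset, Load, Done, Send}, keep only states in Sat with some successor in Z. Already a fixed point.
Sat(EG (EF (~idle | start))) = {Ack, Reset, Load, Done, Send}
Sync ∉ Sat(EG (EF (~idle | start))) = {Ack, Reset, Load, Done, Send}, so the formula does not hold at Sync.

No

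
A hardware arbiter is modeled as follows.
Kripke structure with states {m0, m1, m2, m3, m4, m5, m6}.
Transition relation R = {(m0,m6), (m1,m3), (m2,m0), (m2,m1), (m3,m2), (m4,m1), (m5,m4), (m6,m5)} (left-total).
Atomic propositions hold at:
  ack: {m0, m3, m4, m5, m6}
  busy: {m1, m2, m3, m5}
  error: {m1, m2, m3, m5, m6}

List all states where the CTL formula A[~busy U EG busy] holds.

Sat(~busy) = {m0, m4, m6}
EG busy: greatest fixpoint, start Z0 = {m1, m2, m3, m5}, keep only states in Sat with some successor in Z. Z1 = {m1, m2, m3}; fixed.
Sat(EG busy) = {m1, m2, m3}
A[~busy U EG busy]: least fixpoint, start Z0 = Sat(EG busy) = {m1, m2, m3}, add states in Sat(~busy) with every successor in Z. Z1 = {m1, m2, m3, m4}; fixed.
Sat(A[~busy U EG busy]) = {m1, m2, m3, m4}

{m1, m2, m3, m4}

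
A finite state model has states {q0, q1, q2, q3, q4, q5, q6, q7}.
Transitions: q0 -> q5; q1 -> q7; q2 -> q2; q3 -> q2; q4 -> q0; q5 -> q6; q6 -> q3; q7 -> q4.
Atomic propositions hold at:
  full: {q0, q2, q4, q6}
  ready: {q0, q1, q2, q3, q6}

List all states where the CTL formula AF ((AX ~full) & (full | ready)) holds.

Sat(~full) = {q1, q3, q5, q7}
Sat(AX ~full) = {s : every successor in {q1, q3, q5, q7}} = {q0, q1, q6}
Sat(full | ready) = {q0, q1, q2, q3, q4, q6}
Sat((AX ~full) & (full | ready)) = {q0, q1, q6}
AF ((AX ~full) & (full | ready)): least fixpoint, start Z0 = {q0, q1, q6}, add states with every successor in Z. Z1 = {q0, q1, q4, q5, q6}; Z2 = {q0, q1, q4, q5, q6, q7}; fixed.
Sat(AF ((AX ~full) & (full | ready))) = {q0, q1, q4, q5, q6, q7}

{q0, q1, q4, q5, q6, q7}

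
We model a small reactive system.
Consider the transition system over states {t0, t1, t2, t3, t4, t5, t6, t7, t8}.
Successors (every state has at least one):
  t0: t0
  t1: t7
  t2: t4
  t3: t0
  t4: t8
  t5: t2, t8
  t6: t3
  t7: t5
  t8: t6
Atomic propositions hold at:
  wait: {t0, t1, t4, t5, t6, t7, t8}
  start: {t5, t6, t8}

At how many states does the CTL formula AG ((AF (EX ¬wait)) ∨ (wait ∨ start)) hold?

Sat(¬wait) = {t2, t3}
Sat(EX ¬wait) = {s : some successor in {t2, t3}} = {t5, t6}
AF (EX ¬wait): least fixpoint, start Z0 = {t5, t6}, add states with every successor in Z. Z1 = {t5, t6, t7, t8}; Z2 = {t1, t4, t5, t6, t7, t8}; Z3 = {t1, t2, t4, t5, t6, t7, t8}; fixed.
Sat(AF (EX ¬wait)) = {t1, t2, t4, t5, t6, t7, t8}
Sat(wait ∨ start) = {t0, t1, t4, t5, t6, t7, t8}
Sat((AF (EX ¬wait)) ∨ (wait ∨ start)) = {t0, t1, t2, t4, t5, t6, t7, t8}
AG ((AF (EX ¬wait)) ∨ (wait ∨ start)): greatest fixpoint, start Z0 = {t0, t1, t2, t4, t5, t6, t7, t8}, keep only states in Sat with every successor in Z. Z1 = {t0, t1, t2, t4, t5, t7, t8}; Z2 = {t0, t1, t2, t4, t5, t7}; Z3 = {t0, t1, t2, t7}; Z4 = {t0, t1}; Z5 = {t0}; fixed.
Sat(AG ((AF (EX ¬wait)) ∨ (wait ∨ start))) = {t0}
|Sat(AG ((AF (EX ¬wait)) ∨ (wait ∨ start)))| = |{t0}| = 1.

1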